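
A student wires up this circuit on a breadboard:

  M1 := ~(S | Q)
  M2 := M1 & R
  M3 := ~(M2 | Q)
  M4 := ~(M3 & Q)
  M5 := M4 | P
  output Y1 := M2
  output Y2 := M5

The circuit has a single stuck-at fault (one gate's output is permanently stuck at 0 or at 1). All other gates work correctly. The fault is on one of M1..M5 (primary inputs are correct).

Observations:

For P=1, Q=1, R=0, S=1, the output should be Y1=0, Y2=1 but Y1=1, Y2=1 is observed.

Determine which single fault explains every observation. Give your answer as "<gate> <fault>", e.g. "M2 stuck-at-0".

M2 stuck-at-1

Fault-free values for test 1 (P=1, Q=1, R=0, S=1): M1=0, M2=0, M3=0, M4=1, M5=1, giving Y1=0, Y2=1. Observed Y1=1, Y2=1.
Test 1: faults giving observed Y1=1, Y2=1 are {M2 stuck-at-1}.
Only M2 stuck-at-1 is consistent with every test.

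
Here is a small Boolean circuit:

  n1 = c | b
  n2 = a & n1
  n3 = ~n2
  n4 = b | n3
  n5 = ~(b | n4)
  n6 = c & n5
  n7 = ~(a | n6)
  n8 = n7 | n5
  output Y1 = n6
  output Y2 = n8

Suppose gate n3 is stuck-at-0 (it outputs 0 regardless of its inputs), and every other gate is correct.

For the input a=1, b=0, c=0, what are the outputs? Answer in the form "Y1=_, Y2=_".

Propagate with n3 forced: n1=0, n2=0, n3=0 [stuck-at-0], n4=0, n5=1, n6=0, n7=0, n8=1.
So the outputs are Y1=0, Y2=1. (Without the fault they would be Y1=0, Y2=0.)

Y1=0, Y2=1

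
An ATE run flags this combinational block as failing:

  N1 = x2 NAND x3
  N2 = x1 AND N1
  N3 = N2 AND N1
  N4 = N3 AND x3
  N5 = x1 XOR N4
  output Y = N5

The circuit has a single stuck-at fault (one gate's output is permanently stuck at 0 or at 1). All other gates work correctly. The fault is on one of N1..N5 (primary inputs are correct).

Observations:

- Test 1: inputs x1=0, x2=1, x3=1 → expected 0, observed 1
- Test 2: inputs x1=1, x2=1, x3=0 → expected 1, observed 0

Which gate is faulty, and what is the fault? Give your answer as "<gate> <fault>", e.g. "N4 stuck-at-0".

N4 stuck-at-1

Fault-free values for test 1 (x1=0, x2=1, x3=1): N1=0, N2=0, N3=0, N4=0, N5=0, giving Y=0. Observed 1.
Test 1: faults giving observed 1 are {N3 stuck-at-1, N4 stuck-at-1, N5 stuck-at-1}.
Test 2 (x1=1, x2=1, x3=0): fault-free N1=1, N2=1, N3=1, N4=0, N5=1 → 1; observed 0. Eliminates N3 stuck-at-1, N5 stuck-at-1.
Only N4 stuck-at-1 is consistent with every test.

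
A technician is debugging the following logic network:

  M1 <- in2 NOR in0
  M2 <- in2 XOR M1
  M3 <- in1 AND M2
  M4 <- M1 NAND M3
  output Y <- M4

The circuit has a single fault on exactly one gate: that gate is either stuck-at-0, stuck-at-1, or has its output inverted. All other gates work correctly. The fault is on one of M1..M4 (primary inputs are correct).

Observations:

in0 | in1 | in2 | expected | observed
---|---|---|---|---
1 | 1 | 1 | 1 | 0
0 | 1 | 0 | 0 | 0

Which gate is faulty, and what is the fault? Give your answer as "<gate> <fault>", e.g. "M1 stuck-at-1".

Fault-free values for test 1 (in0=1, in1=1, in2=1): M1=0, M2=1, M3=1, M4=1, giving Y=1. Observed 0.
Test 1: faults giving observed 0 are {M4 stuck-at-0, M4 inverted output}.
Test 2 (in0=0, in1=1, in2=0): fault-free M1=1, M2=1, M3=1, M4=0 → 0; observed 0. Eliminates M4 inverted output.
Only M4 stuck-at-0 is consistent with every test.

M4 stuck-at-0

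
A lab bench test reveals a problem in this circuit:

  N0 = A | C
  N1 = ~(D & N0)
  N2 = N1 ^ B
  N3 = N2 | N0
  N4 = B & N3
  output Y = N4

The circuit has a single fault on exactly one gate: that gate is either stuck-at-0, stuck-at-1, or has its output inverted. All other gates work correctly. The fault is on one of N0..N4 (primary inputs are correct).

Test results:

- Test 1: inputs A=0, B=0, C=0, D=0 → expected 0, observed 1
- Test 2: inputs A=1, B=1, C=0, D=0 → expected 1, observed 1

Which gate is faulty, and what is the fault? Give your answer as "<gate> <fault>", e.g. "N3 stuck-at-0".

N4 stuck-at-1

Fault-free values for test 1 (A=0, B=0, C=0, D=0): N0=0, N1=1, N2=1, N3=1, N4=0, giving Y=0. Observed 1.
Test 1: faults giving observed 1 are {N4 stuck-at-1, N4 inverted output}.
Test 2 (A=1, B=1, C=0, D=0): fault-free N0=1, N1=1, N2=0, N3=1, N4=1 → 1; observed 1. Eliminates N4 inverted output.
Only N4 stuck-at-1 is consistent with every test.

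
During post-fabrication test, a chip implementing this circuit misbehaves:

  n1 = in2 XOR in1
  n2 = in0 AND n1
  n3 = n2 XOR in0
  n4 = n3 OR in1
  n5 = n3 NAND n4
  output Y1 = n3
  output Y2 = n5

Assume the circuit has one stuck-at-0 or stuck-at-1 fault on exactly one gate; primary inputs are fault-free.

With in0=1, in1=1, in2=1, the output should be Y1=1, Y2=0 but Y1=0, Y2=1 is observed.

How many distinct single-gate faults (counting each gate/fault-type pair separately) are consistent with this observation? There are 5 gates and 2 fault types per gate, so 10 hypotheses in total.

Fault-free: n1=0, n2=0, n3=1, n4=1, n5=0 → Y1=1, Y2=0. Observed Y1=0, Y2=1.
  n1 stuck-at-0: output Y1=1, Y2=0 ✗
  n1 stuck-at-1: output Y1=0, Y2=1 ✓
  n2 stuck-at-0: output Y1=1, Y2=0 ✗
  n2 stuck-at-1: output Y1=0, Y2=1 ✓
  n3 stuck-at-0: output Y1=0, Y2=1 ✓
  n3 stuck-at-1: output Y1=1, Y2=0 ✗
  n4 stuck-at-0: output Y1=1, Y2=1 ✗
  n4 stuck-at-1: output Y1=1, Y2=0 ✗
  n5 stuck-at-0: output Y1=1, Y2=0 ✗
  n5 stuck-at-1: output Y1=1, Y2=1 ✗
Consistent faults: {n1 stuck-at-1, n2 stuck-at-1, n3 stuck-at-0} — 3 in all.

3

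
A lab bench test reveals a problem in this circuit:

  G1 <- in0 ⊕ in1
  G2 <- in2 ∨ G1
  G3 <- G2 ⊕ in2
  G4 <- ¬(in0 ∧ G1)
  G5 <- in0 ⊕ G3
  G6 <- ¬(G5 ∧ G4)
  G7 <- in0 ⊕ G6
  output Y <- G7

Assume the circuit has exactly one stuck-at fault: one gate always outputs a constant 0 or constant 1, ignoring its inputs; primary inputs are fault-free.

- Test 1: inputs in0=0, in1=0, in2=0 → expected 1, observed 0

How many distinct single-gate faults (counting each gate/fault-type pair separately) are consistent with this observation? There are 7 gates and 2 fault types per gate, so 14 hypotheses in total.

6

Fault-free: G1=0, G2=0, G3=0, G4=1, G5=0, G6=1, G7=1 → 1. Observed 0.
  G1 stuck-at-0: output 1 ✗
  G1 stuck-at-1: output 0 ✓
  G2 stuck-at-0: output 1 ✗
  G2 stuck-at-1: output 0 ✓
  G3 stuck-at-0: output 1 ✗
  G3 stuck-at-1: output 0 ✓
  G4 stuck-at-0: output 1 ✗
  G4 stuck-at-1: output 1 ✗
  G5 stuck-at-0: output 1 ✗
  G5 stuck-at-1: output 0 ✓
  G6 stuck-at-0: output 0 ✓
  G6 stuck-at-1: output 1 ✗
  G7 stuck-at-0: output 0 ✓
  G7 stuck-at-1: output 1 ✗
Consistent faults: {G1 stuck-at-1, G2 stuck-at-1, G3 stuck-at-1, G5 stuck-at-1, G6 stuck-at-0, G7 stuck-at-0} — 6 in all.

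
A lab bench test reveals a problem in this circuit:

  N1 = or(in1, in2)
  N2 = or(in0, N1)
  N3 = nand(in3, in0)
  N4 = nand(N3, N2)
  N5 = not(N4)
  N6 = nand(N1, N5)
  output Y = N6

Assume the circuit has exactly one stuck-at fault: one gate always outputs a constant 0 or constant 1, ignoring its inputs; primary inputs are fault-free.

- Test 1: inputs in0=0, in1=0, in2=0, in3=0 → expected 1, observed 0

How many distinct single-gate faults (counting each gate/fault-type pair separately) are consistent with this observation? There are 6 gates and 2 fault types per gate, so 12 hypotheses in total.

Fault-free: N1=0, N2=0, N3=1, N4=1, N5=0, N6=1 → 1. Observed 0.
  N1 stuck-at-0: output 1 ✗
  N1 stuck-at-1: output 0 ✓
  N2 stuck-at-0: output 1 ✗
  N2 stuck-at-1: output 1 ✗
  N3 stuck-at-0: output 1 ✗
  N3 stuck-at-1: output 1 ✗
  N4 stuck-at-0: output 1 ✗
  N4 stuck-at-1: output 1 ✗
  N5 stuck-at-0: output 1 ✗
  N5 stuck-at-1: output 1 ✗
  N6 stuck-at-0: output 0 ✓
  N6 stuck-at-1: output 1 ✗
Consistent faults: {N1 stuck-at-1, N6 stuck-at-0} — 2 in all.

2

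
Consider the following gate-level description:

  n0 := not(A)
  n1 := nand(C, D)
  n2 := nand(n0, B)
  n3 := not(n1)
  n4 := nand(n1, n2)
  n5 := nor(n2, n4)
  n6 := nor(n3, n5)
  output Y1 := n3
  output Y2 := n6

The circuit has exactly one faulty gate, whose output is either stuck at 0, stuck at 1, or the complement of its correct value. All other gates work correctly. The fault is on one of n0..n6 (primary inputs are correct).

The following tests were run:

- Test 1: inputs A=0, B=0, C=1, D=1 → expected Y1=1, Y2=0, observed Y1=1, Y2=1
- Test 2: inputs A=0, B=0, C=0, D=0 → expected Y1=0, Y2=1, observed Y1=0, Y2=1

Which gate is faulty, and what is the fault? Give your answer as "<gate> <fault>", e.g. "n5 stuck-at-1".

Fault-free values for test 1 (A=0, B=0, C=1, D=1): n0=1, n1=0, n2=1, n3=1, n4=1, n5=0, n6=0, giving Y1=1, Y2=0. Observed Y1=1, Y2=1.
Test 1: faults giving observed Y1=1, Y2=1 are {n6 stuck-at-1, n6 inverted output}.
Test 2 (A=0, B=0, C=0, D=0): fault-free n0=1, n1=1, n2=1, n3=0, n4=0, n5=0, n6=1 → Y1=0, Y2=1; observed Y1=0, Y2=1. Eliminates n6 inverted output.
Only n6 stuck-at-1 is consistent with every test.

n6 stuck-at-1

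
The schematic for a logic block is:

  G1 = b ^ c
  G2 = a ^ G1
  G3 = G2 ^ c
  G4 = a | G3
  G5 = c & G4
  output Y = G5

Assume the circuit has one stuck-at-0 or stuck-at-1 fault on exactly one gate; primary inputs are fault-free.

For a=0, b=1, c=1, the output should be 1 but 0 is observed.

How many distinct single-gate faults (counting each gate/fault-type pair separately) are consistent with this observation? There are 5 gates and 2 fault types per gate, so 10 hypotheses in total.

5

Fault-free: G1=0, G2=0, G3=1, G4=1, G5=1 → 1. Observed 0.
  G1 stuck-at-0: output 1 ✗
  G1 stuck-at-1: output 0 ✓
  G2 stuck-at-0: output 1 ✗
  G2 stuck-at-1: output 0 ✓
  G3 stuck-at-0: output 0 ✓
  G3 stuck-at-1: output 1 ✗
  G4 stuck-at-0: output 0 ✓
  G4 stuck-at-1: output 1 ✗
  G5 stuck-at-0: output 0 ✓
  G5 stuck-at-1: output 1 ✗
Consistent faults: {G1 stuck-at-1, G2 stuck-at-1, G3 stuck-at-0, G4 stuck-at-0, G5 stuck-at-0} — 5 in all.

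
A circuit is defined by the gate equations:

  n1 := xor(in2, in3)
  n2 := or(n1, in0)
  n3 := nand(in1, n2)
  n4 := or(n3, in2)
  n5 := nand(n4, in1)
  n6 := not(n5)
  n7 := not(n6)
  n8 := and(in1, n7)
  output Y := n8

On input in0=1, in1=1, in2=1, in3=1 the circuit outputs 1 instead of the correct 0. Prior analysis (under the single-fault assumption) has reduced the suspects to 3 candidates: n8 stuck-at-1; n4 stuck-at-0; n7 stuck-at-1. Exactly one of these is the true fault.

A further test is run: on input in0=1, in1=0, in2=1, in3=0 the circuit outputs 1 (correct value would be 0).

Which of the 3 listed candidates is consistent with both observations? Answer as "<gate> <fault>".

n8 stuck-at-1

Evaluate each candidate on input in0=1, in1=0, in2=1, in3=0:
  n8 stuck-at-1: n1=1, n2=1, n3=1, n4=1, n5=1, n6=0, n7=1, n8=1 [stuck-at-1] → 1 — matches
  n4 stuck-at-0: n1=1, n2=1, n3=1, n4=0 [stuck-at-0], n5=1, n6=0, n7=1, n8=0 → 0 — eliminated
  n7 stuck-at-1: n1=1, n2=1, n3=1, n4=1, n5=1, n6=0, n7=1 [stuck-at-1], n8=0 → 0 — eliminated
Only n8 stuck-at-1 reproduces the observed 1.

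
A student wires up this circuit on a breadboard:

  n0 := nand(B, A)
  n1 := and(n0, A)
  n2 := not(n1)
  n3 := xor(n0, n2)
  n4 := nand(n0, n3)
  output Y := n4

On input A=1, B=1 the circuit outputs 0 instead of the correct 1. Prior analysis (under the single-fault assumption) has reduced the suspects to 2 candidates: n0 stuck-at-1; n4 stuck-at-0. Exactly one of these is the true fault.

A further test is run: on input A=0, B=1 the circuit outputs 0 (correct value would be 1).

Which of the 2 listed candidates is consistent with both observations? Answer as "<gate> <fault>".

Evaluate each candidate on input A=0, B=1:
  n0 stuck-at-1: n0=1 [stuck-at-1], n1=0, n2=1, n3=0, n4=1 → 1 — eliminated
  n4 stuck-at-0: n0=1, n1=0, n2=1, n3=0, n4=0 [stuck-at-0] → 0 — matches
Only n4 stuck-at-0 reproduces the observed 0.

n4 stuck-at-0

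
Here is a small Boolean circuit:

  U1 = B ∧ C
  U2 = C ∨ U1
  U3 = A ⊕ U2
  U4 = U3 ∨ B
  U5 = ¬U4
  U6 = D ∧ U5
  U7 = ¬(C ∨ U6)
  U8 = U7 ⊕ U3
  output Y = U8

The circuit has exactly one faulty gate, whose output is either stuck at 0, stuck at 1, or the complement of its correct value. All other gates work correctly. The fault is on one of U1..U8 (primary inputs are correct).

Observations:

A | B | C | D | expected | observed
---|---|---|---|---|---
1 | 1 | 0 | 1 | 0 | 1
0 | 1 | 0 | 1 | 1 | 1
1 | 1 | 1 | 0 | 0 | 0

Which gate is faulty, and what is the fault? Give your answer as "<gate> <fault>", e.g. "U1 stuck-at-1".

Fault-free values for test 1 (A=1, B=1, C=0, D=1): U1=0, U2=0, U3=1, U4=1, U5=0, U6=0, U7=1, U8=0, giving Y=0. Observed 1.
Test 1: faults giving observed 1 are {U1 stuck-at-1, U1 inverted output, U2 stuck-at-1, U2 inverted output, U3 stuck-at-0, U3 inverted output, U4 stuck-at-0, U4 inverted output, U5 stuck-at-1, U5 inverted output, U6 stuck-at-1, U6 inverted output, U7 stuck-at-0, U7 inverted output, U8 stuck-at-1, U8 inverted output}.
Test 2 (A=0, B=1, C=0, D=1): fault-free U1=0, U2=0, U3=0, U4=1, U5=0, U6=0, U7=1, U8=1 → 1; observed 1. Eliminates U1 stuck-at-1, U1 inverted output, U2 stuck-at-1, U2 inverted output, U3 inverted output, U4 stuck-at-0, U4 inverted output, U5 stuck-at-1, U5 inverted output, U6 stuck-at-1, U6 inverted output, U7 stuck-at-0, U7 inverted output, U8 inverted output.
Test 3 (A=1, B=1, C=1, D=0): fault-free U1=1, U2=1, U3=0, U4=1, U5=0, U6=0, U7=0, U8=0 → 0; observed 0. Eliminates U8 stuck-at-1.
Only U3 stuck-at-0 is consistent with every test.

U3 stuck-at-0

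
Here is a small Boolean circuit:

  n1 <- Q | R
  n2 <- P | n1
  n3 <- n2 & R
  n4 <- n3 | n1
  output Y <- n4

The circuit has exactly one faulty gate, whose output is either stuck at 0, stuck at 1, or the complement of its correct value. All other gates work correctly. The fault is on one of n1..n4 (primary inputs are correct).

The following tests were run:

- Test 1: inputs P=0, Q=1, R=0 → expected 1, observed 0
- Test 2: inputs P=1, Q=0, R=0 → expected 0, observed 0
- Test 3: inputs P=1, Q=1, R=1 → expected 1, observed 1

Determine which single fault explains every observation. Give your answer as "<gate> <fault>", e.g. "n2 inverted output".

n1 stuck-at-0

Fault-free values for test 1 (P=0, Q=1, R=0): n1=1, n2=1, n3=0, n4=1, giving Y=1. Observed 0.
Test 1: faults giving observed 0 are {n1 stuck-at-0, n1 inverted output, n4 stuck-at-0, n4 inverted output}.
Test 2 (P=1, Q=0, R=0): fault-free n1=0, n2=1, n3=0, n4=0 → 0; observed 0. Eliminates n1 inverted output, n4 inverted output.
Test 3 (P=1, Q=1, R=1): fault-free n1=1, n2=1, n3=1, n4=1 → 1; observed 1. Eliminates n4 stuck-at-0.
Only n1 stuck-at-0 is consistent with every test.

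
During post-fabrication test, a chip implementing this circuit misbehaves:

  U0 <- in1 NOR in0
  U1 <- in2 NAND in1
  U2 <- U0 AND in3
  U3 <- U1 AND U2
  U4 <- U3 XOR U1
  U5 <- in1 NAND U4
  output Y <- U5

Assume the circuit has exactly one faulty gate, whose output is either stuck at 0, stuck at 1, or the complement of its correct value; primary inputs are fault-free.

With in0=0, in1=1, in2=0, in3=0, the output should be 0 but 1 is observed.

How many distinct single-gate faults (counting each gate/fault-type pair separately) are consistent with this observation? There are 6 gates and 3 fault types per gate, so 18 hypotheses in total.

Fault-free: U0=0, U1=1, U2=0, U3=0, U4=1, U5=0 → 0. Observed 1.
  U0: none of the 3 fault types match ✗
  U1: stuck-at-0, inverted output ✓; others ✗
  U2: stuck-at-1, inverted output ✓; others ✗
  U3: stuck-at-1, inverted output ✓; others ✗
  U4: stuck-at-0, inverted output ✓; others ✗
  U5: stuck-at-1, inverted output ✓; others ✗
Consistent faults: {U1 stuck-at-0, U1 inverted output, U2 stuck-at-1, U2 inverted output, U3 stuck-at-1, U3 inverted output, U4 stuck-at-0, U4 inverted output, U5 stuck-at-1, U5 inverted output} — 10 in all.

10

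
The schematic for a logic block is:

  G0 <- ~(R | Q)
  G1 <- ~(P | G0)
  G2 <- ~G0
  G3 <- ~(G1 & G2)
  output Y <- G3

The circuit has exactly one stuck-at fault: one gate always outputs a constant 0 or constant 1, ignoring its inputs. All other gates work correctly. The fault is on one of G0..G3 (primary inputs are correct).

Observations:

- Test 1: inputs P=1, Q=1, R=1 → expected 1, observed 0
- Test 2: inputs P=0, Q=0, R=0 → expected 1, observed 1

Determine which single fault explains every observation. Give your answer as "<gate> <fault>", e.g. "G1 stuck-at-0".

Fault-free values for test 1 (P=1, Q=1, R=1): G0=0, G1=0, G2=1, G3=1, giving Y=1. Observed 0.
Test 1: faults giving observed 0 are {G1 stuck-at-1, G3 stuck-at-0}.
Test 2 (P=0, Q=0, R=0): fault-free G0=1, G1=0, G2=0, G3=1 → 1; observed 1. Eliminates G3 stuck-at-0.
Only G1 stuck-at-1 is consistent with every test.

G1 stuck-at-1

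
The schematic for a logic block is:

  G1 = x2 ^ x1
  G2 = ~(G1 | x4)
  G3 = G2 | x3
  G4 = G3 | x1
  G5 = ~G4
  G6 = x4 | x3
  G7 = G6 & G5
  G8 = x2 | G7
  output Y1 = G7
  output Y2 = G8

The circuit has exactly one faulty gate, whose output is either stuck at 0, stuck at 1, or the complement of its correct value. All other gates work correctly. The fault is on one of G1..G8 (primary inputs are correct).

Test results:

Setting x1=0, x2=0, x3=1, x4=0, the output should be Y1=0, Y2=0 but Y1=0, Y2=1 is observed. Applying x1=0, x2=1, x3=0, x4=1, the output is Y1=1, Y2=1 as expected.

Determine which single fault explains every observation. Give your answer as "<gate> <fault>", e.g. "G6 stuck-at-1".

Fault-free values for test 1 (x1=0, x2=0, x3=1, x4=0): G1=0, G2=1, G3=1, G4=1, G5=0, G6=1, G7=0, G8=0, giving Y1=0, Y2=0. Observed Y1=0, Y2=1.
Test 1: faults giving observed Y1=0, Y2=1 are {G8 stuck-at-1, G8 inverted output}.
Test 2 (x1=0, x2=1, x3=0, x4=1): fault-free G1=1, G2=0, G3=0, G4=0, G5=1, G6=1, G7=1, G8=1 → Y1=1, Y2=1; observed Y1=1, Y2=1. Eliminates G8 inverted output.
Only G8 stuck-at-1 is consistent with every test.

G8 stuck-at-1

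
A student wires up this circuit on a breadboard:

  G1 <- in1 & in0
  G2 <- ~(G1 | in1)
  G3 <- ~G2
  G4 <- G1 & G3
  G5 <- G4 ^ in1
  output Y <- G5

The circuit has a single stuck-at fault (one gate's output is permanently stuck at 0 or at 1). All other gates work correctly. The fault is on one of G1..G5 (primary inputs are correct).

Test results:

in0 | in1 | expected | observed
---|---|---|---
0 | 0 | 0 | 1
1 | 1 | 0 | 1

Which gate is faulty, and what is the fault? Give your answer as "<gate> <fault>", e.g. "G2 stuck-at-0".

Fault-free values for test 1 (in0=0, in1=0): G1=0, G2=1, G3=0, G4=0, G5=0, giving Y=0. Observed 1.
Test 1: faults giving observed 1 are {G1 stuck-at-1, G4 stuck-at-1, G5 stuck-at-1}.
Test 2 (in0=1, in1=1): fault-free G1=1, G2=0, G3=1, G4=1, G5=0 → 0; observed 1. Eliminates G1 stuck-at-1, G4 stuck-at-1.
Only G5 stuck-at-1 is consistent with every test.

G5 stuck-at-1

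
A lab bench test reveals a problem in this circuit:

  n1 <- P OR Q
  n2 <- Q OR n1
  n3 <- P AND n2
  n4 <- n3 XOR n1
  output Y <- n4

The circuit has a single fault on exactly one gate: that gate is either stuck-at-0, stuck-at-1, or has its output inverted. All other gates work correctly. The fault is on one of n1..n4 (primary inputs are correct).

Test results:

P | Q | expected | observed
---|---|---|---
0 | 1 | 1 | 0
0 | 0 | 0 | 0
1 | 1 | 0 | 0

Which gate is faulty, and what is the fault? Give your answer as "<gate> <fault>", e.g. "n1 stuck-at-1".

n4 stuck-at-0

Fault-free values for test 1 (P=0, Q=1): n1=1, n2=1, n3=0, n4=1, giving Y=1. Observed 0.
Test 1: faults giving observed 0 are {n1 stuck-at-0, n1 inverted output, n3 stuck-at-1, n3 inverted output, n4 stuck-at-0, n4 inverted output}.
Test 2 (P=0, Q=0): fault-free n1=0, n2=0, n3=0, n4=0 → 0; observed 0. Eliminates n1 inverted output, n3 stuck-at-1, n3 inverted output, n4 inverted output.
Test 3 (P=1, Q=1): fault-free n1=1, n2=1, n3=1, n4=0 → 0; observed 0. Eliminates n1 stuck-at-0.
Only n4 stuck-at-0 is consistent with every test.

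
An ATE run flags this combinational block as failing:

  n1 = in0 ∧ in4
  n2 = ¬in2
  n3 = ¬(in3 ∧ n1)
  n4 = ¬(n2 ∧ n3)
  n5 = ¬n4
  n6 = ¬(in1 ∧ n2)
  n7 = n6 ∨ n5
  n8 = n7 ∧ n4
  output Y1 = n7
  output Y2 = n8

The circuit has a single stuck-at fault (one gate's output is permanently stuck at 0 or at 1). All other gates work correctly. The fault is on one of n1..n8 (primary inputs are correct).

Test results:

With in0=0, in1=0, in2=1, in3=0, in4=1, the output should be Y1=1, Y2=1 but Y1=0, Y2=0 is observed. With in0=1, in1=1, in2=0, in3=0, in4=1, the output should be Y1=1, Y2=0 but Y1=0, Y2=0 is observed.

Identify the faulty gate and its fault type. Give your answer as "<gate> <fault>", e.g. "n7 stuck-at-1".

n7 stuck-at-0

Fault-free values for test 1 (in0=0, in1=0, in2=1, in3=0, in4=1): n1=0, n2=0, n3=1, n4=1, n5=0, n6=1, n7=1, n8=1, giving Y1=1, Y2=1. Observed Y1=0, Y2=0.
Test 1: faults giving observed Y1=0, Y2=0 are {n6 stuck-at-0, n7 stuck-at-0}.
Test 2 (in0=1, in1=1, in2=0, in3=0, in4=1): fault-free n1=1, n2=1, n3=1, n4=0, n5=1, n6=0, n7=1, n8=0 → Y1=1, Y2=0; observed Y1=0, Y2=0. Eliminates n6 stuck-at-0.
Only n7 stuck-at-0 is consistent with every test.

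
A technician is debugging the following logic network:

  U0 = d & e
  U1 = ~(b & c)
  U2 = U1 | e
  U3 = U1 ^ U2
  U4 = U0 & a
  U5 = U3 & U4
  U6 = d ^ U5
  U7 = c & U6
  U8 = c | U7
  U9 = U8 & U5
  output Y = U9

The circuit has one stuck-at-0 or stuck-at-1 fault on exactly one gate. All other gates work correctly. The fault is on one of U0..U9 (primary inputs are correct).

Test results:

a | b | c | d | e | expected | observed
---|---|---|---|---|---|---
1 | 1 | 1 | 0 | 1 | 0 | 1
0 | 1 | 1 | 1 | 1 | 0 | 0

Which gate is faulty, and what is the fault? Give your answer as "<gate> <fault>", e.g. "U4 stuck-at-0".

U0 stuck-at-1

Fault-free values for test 1 (a=1, b=1, c=1, d=0, e=1): U0=0, U1=0, U2=1, U3=1, U4=0, U5=0, U6=0, U7=0, U8=1, U9=0, giving Y=0. Observed 1.
Test 1: faults giving observed 1 are {U0 stuck-at-1, U4 stuck-at-1, U5 stuck-at-1, U9 stuck-at-1}.
Test 2 (a=0, b=1, c=1, d=1, e=1): fault-free U0=1, U1=0, U2=1, U3=1, U4=0, U5=0, U6=1, U7=1, U8=1, U9=0 → 0; observed 0. Eliminates U4 stuck-at-1, U5 stuck-at-1, U9 stuck-at-1.
Only U0 stuck-at-1 is consistent with every test.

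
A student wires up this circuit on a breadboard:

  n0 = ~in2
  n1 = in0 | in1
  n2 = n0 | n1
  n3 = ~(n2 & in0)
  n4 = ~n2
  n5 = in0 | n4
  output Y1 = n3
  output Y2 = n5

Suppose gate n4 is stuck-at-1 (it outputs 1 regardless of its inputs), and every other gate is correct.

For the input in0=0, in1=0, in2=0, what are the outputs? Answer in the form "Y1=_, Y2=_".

Y1=1, Y2=1

Propagate with n4 forced: n0=1, n1=0, n2=1, n3=1, n4=1 [stuck-at-1], n5=1.
So the outputs are Y1=1, Y2=1. (Without the fault they would be Y1=1, Y2=0.)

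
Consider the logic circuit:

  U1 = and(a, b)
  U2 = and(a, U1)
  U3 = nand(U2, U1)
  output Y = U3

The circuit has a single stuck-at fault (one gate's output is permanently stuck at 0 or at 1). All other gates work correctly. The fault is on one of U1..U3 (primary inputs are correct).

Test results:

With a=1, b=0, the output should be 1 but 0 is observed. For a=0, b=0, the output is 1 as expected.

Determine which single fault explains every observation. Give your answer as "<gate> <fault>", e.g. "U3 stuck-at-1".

Fault-free values for test 1 (a=1, b=0): U1=0, U2=0, U3=1, giving Y=1. Observed 0.
Test 1: faults giving observed 0 are {U1 stuck-at-1, U3 stuck-at-0}.
Test 2 (a=0, b=0): fault-free U1=0, U2=0, U3=1 → 1; observed 1. Eliminates U3 stuck-at-0.
Only U1 stuck-at-1 is consistent with every test.

U1 stuck-at-1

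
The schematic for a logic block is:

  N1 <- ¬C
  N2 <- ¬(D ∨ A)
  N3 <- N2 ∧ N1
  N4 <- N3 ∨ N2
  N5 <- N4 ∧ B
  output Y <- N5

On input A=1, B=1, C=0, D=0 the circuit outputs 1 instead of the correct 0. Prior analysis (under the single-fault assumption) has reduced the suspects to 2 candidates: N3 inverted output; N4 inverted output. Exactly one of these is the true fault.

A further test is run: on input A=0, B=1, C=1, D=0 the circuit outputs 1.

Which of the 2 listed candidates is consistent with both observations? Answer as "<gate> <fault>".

N3 inverted output

Evaluate each candidate on input A=0, B=1, C=1, D=0:
  N3 inverted output: N1=0, N2=1, N3=1 [inverted output], N4=1, N5=1 → 1 — matches
  N4 inverted output: N1=0, N2=1, N3=0, N4=0 [inverted output], N5=0 → 0 — eliminated
Only N3 inverted output reproduces the observed 1.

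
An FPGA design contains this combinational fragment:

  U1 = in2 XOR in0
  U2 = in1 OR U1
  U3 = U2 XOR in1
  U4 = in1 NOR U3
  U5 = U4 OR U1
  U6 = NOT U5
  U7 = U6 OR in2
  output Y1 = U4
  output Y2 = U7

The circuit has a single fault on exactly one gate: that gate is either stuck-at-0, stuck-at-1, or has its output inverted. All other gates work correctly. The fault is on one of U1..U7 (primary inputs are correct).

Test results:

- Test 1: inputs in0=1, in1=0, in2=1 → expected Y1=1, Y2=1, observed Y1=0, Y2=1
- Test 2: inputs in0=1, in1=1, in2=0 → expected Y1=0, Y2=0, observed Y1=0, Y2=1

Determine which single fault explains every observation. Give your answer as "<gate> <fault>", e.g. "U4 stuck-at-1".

U1 inverted output

Fault-free values for test 1 (in0=1, in1=0, in2=1): U1=0, U2=0, U3=0, U4=1, U5=1, U6=0, U7=1, giving Y1=1, Y2=1. Observed Y1=0, Y2=1.
Test 1: faults giving observed Y1=0, Y2=1 are {U1 stuck-at-1, U1 inverted output, U2 stuck-at-1, U2 inverted output, U3 stuck-at-1, U3 inverted output, U4 stuck-at-0, U4 inverted output}.
Test 2 (in0=1, in1=1, in2=0): fault-free U1=1, U2=1, U3=0, U4=0, U5=1, U6=0, U7=0 → Y1=0, Y2=0; observed Y1=0, Y2=1. Eliminates U1 stuck-at-1, U2 stuck-at-1, U2 inverted output, U3 stuck-at-1, U3 inverted output, U4 stuck-at-0, U4 inverted output.
Only U1 inverted output is consistent with every test.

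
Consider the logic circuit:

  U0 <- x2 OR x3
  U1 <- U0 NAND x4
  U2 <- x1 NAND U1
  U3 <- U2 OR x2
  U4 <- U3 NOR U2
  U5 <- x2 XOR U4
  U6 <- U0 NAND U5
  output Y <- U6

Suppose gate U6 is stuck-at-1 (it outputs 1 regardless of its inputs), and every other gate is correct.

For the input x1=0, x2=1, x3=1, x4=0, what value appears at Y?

1

Propagate with U6 forced: U0=1, U1=1, U2=1, U3=1, U4=0, U5=1, U6=1 [stuck-at-1].
So Y = 1. (Without the fault it would be 0.)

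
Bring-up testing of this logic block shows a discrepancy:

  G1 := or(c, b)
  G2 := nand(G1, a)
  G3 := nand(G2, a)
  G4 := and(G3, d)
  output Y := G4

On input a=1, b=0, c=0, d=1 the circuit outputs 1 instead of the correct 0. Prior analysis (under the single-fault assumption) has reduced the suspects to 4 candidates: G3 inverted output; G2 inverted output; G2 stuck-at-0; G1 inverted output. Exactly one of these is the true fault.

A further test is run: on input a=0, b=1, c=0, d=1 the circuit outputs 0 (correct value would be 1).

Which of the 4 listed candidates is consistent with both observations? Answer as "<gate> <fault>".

Evaluate each candidate on input a=0, b=1, c=0, d=1:
  G3 inverted output: G1=1, G2=1, G3=0 [inverted output], G4=0 → 0 — matches
  G2 inverted output: G1=1, G2=0 [inverted output], G3=1, G4=1 → 1 — eliminated
  G2 stuck-at-0: G1=1, G2=0 [stuck-at-0], G3=1, G4=1 → 1 — eliminated
  G1 inverted output: G1=0 [inverted output], G2=1, G3=1, G4=1 → 1 — eliminated
Only G3 inverted output reproduces the observed 0.

G3 inverted output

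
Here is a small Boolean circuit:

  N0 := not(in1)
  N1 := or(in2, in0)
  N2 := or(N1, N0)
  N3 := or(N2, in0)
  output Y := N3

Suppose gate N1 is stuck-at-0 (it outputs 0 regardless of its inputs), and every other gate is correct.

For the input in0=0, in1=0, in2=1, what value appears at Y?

Propagate with N1 forced: N0=1, N1=0 [stuck-at-0], N2=1, N3=1.
So Y = 1. (Same as the fault-free value — the fault is masked on this input.)

1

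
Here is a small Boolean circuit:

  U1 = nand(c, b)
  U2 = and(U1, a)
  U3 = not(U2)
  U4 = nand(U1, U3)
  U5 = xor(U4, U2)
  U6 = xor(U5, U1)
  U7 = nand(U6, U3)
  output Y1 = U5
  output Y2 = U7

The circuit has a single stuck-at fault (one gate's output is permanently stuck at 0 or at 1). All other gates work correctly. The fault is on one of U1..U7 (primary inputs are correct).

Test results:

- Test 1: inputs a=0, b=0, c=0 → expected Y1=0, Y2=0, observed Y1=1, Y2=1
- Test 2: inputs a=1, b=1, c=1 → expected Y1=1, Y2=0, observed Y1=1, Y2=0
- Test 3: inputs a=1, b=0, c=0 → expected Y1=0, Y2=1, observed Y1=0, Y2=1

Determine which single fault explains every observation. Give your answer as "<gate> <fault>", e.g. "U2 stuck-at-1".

Fault-free values for test 1 (a=0, b=0, c=0): U1=1, U2=0, U3=1, U4=0, U5=0, U6=1, U7=0, giving Y1=0, Y2=0. Observed Y1=1, Y2=1.
Test 1: faults giving observed Y1=1, Y2=1 are {U3 stuck-at-0, U4 stuck-at-1, U5 stuck-at-1}.
Test 2 (a=1, b=1, c=1): fault-free U1=0, U2=0, U3=1, U4=1, U5=1, U6=1, U7=0 → Y1=1, Y2=0; observed Y1=1, Y2=0. Eliminates U3 stuck-at-0.
Test 3 (a=1, b=0, c=0): fault-free U1=1, U2=1, U3=0, U4=1, U5=0, U6=1, U7=1 → Y1=0, Y2=1; observed Y1=0, Y2=1. Eliminates U5 stuck-at-1.
Only U4 stuck-at-1 is consistent with every test.

U4 stuck-at-1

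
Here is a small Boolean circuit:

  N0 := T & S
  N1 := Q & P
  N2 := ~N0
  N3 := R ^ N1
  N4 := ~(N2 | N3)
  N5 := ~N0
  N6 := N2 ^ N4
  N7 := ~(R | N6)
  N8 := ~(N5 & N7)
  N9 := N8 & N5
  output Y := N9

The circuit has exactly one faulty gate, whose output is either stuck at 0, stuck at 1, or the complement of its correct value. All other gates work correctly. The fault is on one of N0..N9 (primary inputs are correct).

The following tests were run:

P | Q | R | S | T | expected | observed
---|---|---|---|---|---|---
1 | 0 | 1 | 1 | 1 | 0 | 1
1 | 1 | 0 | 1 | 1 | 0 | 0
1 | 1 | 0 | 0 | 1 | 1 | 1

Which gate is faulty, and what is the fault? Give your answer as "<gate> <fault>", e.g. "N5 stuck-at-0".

Fault-free values for test 1 (P=1, Q=0, R=1, S=1, T=1): N0=1, N1=0, N2=0, N3=1, N4=0, N5=0, N6=0, N7=0, N8=1, N9=0, giving Y=0. Observed 1.
Test 1: faults giving observed 1 are {N0 stuck-at-0, N0 inverted output, N5 stuck-at-1, N5 inverted output, N9 stuck-at-1, N9 inverted output}.
Test 2 (P=1, Q=1, R=0, S=1, T=1): fault-free N0=1, N1=1, N2=0, N3=1, N4=0, N5=0, N6=0, N7=1, N8=1, N9=0 → 0; observed 0. Eliminates N0 stuck-at-0, N0 inverted output, N9 stuck-at-1, N9 inverted output.
Test 3 (P=1, Q=1, R=0, S=0, T=1): fault-free N0=0, N1=1, N2=1, N3=1, N4=0, N5=1, N6=1, N7=0, N8=1, N9=1 → 1; observed 1. Eliminates N5 inverted output.
Only N5 stuck-at-1 is consistent with every test.

N5 stuck-at-1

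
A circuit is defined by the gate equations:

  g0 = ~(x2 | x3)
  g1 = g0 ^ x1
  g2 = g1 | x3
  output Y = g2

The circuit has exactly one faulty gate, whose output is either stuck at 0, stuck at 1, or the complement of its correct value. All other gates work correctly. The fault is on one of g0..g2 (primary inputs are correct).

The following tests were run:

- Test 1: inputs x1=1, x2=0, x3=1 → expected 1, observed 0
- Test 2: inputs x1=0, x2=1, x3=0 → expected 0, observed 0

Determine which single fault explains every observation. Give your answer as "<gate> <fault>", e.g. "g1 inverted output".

g2 stuck-at-0

Fault-free values for test 1 (x1=1, x2=0, x3=1): g0=0, g1=1, g2=1, giving Y=1. Observed 0.
Test 1: faults giving observed 0 are {g2 stuck-at-0, g2 inverted output}.
Test 2 (x1=0, x2=1, x3=0): fault-free g0=0, g1=0, g2=0 → 0; observed 0. Eliminates g2 inverted output.
Only g2 stuck-at-0 is consistent with every test.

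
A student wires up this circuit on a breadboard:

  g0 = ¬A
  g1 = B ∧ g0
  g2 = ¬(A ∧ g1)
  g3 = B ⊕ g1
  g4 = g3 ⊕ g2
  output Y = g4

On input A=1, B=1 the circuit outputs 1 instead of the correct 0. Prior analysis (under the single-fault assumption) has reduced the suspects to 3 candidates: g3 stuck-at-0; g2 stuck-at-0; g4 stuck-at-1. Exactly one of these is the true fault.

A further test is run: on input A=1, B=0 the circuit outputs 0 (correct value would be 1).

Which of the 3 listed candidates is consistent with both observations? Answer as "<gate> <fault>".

Evaluate each candidate on input A=1, B=0:
  g3 stuck-at-0: g0=0, g1=0, g2=1, g3=0 [stuck-at-0], g4=1 → 1 — eliminated
  g2 stuck-at-0: g0=0, g1=0, g2=0 [stuck-at-0], g3=0, g4=0 → 0 — matches
  g4 stuck-at-1: g0=0, g1=0, g2=1, g3=0, g4=1 [stuck-at-1] → 1 — eliminated
Only g2 stuck-at-0 reproduces the observed 0.

g2 stuck-at-0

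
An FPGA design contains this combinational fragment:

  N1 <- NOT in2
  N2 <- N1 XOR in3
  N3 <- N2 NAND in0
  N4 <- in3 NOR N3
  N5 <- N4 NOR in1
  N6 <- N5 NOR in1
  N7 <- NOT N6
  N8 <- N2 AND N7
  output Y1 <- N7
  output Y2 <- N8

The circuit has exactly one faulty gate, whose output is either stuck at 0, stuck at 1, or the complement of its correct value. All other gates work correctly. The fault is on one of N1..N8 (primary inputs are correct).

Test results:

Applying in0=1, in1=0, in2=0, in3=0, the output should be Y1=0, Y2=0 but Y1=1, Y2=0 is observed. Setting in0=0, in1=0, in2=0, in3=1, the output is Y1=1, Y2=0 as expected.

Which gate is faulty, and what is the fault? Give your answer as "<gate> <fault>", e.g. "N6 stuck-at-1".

Fault-free values for test 1 (in0=1, in1=0, in2=0, in3=0): N1=1, N2=1, N3=0, N4=1, N5=0, N6=1, N7=0, N8=0, giving Y1=0, Y2=0. Observed Y1=1, Y2=0.
Test 1: faults giving observed Y1=1, Y2=0 are {N1 stuck-at-0, N1 inverted output, N2 stuck-at-0, N2 inverted output}.
Test 2 (in0=0, in1=0, in2=0, in3=1): fault-free N1=1, N2=0, N3=1, N4=0, N5=1, N6=0, N7=1, N8=0 → Y1=1, Y2=0; observed Y1=1, Y2=0. Eliminates N1 stuck-at-0, N1 inverted output, N2 inverted output.
Only N2 stuck-at-0 is consistent with every test.

N2 stuck-at-0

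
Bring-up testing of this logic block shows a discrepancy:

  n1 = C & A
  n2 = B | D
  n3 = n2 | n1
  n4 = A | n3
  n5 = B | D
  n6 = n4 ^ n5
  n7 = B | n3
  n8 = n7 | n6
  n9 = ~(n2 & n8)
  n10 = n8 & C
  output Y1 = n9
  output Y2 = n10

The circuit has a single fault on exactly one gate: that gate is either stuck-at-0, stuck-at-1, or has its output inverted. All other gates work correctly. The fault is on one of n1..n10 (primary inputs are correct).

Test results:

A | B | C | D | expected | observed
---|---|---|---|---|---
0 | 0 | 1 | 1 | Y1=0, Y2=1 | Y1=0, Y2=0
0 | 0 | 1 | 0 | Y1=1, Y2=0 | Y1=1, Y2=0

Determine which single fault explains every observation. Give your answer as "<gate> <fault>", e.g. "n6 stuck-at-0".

n10 stuck-at-0

Fault-free values for test 1 (A=0, B=0, C=1, D=1): n1=0, n2=1, n3=1, n4=1, n5=1, n6=0, n7=1, n8=1, n9=0, n10=1, giving Y1=0, Y2=1. Observed Y1=0, Y2=0.
Test 1: faults giving observed Y1=0, Y2=0 are {n10 stuck-at-0, n10 inverted output}.
Test 2 (A=0, B=0, C=1, D=0): fault-free n1=0, n2=0, n3=0, n4=0, n5=0, n6=0, n7=0, n8=0, n9=1, n10=0 → Y1=1, Y2=0; observed Y1=1, Y2=0. Eliminates n10 inverted output.
Only n10 stuck-at-0 is consistent with every test.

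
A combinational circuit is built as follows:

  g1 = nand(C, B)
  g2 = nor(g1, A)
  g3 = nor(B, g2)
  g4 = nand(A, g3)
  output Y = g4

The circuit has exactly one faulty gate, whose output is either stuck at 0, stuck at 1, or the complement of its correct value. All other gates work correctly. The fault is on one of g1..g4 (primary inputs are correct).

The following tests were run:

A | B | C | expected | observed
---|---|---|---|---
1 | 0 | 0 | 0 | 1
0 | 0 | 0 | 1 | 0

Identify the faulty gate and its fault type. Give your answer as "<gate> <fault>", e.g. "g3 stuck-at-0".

g4 inverted output

Fault-free values for test 1 (A=1, B=0, C=0): g1=1, g2=0, g3=1, g4=0, giving Y=0. Observed 1.
Test 1: faults giving observed 1 are {g2 stuck-at-1, g2 inverted output, g3 stuck-at-0, g3 inverted output, g4 stuck-at-1, g4 inverted output}.
Test 2 (A=0, B=0, C=0): fault-free g1=1, g2=0, g3=1, g4=1 → 1; observed 0. Eliminates g2 stuck-at-1, g2 inverted output, g3 stuck-at-0, g3 inverted output, g4 stuck-at-1.
Only g4 inverted output is consistent with every test.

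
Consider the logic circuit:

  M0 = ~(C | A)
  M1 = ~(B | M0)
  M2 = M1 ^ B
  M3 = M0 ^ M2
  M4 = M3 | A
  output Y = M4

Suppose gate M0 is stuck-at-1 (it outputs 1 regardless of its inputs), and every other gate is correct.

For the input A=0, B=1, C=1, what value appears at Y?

Propagate with M0 forced: M0=1 [stuck-at-1], M1=0, M2=1, M3=0, M4=0.
So Y = 0. (Without the fault it would be 1.)

0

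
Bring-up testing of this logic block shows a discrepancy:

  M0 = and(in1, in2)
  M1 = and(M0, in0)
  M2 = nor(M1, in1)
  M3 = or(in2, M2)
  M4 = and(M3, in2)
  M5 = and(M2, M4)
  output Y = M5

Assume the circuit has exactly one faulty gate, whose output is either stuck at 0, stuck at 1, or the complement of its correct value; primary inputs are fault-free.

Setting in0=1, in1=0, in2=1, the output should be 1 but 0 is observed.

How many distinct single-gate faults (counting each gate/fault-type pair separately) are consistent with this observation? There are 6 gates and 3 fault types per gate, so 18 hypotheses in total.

12

Fault-free: M0=0, M1=0, M2=1, M3=1, M4=1, M5=1 → 1. Observed 0.
  M0: stuck-at-1, inverted output ✓; others ✗
  M1: stuck-at-1, inverted output ✓; others ✗
  M2: stuck-at-0, inverted output ✓; others ✗
  M3: stuck-at-0, inverted output ✓; others ✗
  M4: stuck-at-0, inverted output ✓; others ✗
  M5: stuck-at-0, inverted output ✓; others ✗
Consistent faults: {M0 stuck-at-1, M0 inverted output, M1 stuck-at-1, M1 inverted output, M2 stuck-at-0, M2 inverted output, M3 stuck-at-0, M3 inverted output, M4 stuck-at-0, M4 inverted output, M5 stuck-at-0, M5 inverted output} — 12 in all.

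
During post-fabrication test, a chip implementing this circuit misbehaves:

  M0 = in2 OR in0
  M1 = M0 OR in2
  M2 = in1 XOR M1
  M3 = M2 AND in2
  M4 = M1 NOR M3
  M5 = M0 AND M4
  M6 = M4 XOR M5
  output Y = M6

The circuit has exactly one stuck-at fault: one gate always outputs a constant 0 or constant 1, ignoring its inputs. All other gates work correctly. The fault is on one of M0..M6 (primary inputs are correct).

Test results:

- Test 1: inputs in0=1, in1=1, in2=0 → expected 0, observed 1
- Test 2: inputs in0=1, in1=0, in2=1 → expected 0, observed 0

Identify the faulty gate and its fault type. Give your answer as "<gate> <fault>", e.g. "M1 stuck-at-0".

Fault-free values for test 1 (in0=1, in1=1, in2=0): M0=1, M1=1, M2=0, M3=0, M4=0, M5=0, M6=0, giving Y=0. Observed 1.
Test 1: faults giving observed 1 are {M0 stuck-at-0, M5 stuck-at-1, M6 stuck-at-1}.
Test 2 (in0=1, in1=0, in2=1): fault-free M0=1, M1=1, M2=1, M3=1, M4=0, M5=0, M6=0 → 0; observed 0. Eliminates M5 stuck-at-1, M6 stuck-at-1.
Only M0 stuck-at-0 is consistent with every test.

M0 stuck-at-0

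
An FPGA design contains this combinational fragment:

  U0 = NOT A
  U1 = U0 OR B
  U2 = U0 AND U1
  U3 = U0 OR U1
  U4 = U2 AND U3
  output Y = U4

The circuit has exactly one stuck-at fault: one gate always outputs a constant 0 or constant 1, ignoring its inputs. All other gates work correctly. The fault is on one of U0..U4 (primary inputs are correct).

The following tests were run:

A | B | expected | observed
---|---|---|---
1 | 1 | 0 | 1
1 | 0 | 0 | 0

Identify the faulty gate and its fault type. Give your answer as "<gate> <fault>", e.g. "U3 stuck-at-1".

Fault-free values for test 1 (A=1, B=1): U0=0, U1=1, U2=0, U3=1, U4=0, giving Y=0. Observed 1.
Test 1: faults giving observed 1 are {U0 stuck-at-1, U2 stuck-at-1, U4 stuck-at-1}.
Test 2 (A=1, B=0): fault-free U0=0, U1=0, U2=0, U3=0, U4=0 → 0; observed 0. Eliminates U0 stuck-at-1, U4 stuck-at-1.
Only U2 stuck-at-1 is consistent with every test.

U2 stuck-at-1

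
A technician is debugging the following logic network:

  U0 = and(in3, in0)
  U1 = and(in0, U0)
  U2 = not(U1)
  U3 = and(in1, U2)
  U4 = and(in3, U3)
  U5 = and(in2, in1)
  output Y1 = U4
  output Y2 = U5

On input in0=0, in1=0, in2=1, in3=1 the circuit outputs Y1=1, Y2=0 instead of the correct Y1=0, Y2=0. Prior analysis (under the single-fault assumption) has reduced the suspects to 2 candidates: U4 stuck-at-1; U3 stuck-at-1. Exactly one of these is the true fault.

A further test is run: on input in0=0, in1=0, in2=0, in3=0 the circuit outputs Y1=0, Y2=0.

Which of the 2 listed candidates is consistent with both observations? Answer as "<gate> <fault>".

Evaluate each candidate on input in0=0, in1=0, in2=0, in3=0:
  U4 stuck-at-1: U0=0, U1=0, U2=1, U3=0, U4=1 [stuck-at-1], U5=0 → Y1=1, Y2=0 — eliminated
  U3 stuck-at-1: U0=0, U1=0, U2=1, U3=1 [stuck-at-1], U4=0, U5=0 → Y1=0, Y2=0 — matches
Only U3 stuck-at-1 reproduces the observed Y1=0, Y2=0.

U3 stuck-at-1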